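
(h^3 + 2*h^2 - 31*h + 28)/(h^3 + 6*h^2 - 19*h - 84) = (h - 1)/(h + 3)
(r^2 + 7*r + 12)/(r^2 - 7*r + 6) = (r^2 + 7*r + 12)/(r^2 - 7*r + 6)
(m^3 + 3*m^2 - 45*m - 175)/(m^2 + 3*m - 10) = (m^2 - 2*m - 35)/(m - 2)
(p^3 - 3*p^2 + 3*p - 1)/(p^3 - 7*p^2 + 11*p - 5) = (p - 1)/(p - 5)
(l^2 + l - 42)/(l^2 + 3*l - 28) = (l - 6)/(l - 4)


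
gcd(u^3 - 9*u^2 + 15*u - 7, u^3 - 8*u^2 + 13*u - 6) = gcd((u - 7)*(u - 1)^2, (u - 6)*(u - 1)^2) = u^2 - 2*u + 1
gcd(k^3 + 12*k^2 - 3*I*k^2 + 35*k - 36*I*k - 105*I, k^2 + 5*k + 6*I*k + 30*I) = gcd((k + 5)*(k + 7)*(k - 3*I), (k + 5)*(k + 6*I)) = k + 5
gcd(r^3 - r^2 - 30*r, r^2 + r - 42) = r - 6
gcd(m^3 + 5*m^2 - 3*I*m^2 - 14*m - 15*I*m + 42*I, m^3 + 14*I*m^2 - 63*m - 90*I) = 1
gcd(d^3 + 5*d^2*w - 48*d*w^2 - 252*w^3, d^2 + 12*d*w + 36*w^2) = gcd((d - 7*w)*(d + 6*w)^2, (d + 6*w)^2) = d^2 + 12*d*w + 36*w^2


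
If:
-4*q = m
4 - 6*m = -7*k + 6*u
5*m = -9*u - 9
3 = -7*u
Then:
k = -446/245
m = -36/35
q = 9/35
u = -3/7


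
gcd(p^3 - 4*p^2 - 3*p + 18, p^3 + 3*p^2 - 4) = p + 2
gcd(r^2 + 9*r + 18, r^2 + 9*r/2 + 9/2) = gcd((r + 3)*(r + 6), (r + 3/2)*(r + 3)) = r + 3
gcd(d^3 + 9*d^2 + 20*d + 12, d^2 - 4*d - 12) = d + 2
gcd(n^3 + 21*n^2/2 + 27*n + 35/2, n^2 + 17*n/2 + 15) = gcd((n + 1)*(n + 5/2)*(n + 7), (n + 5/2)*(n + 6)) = n + 5/2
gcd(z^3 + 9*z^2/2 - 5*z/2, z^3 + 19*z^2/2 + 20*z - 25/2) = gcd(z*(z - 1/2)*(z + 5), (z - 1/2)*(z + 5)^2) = z^2 + 9*z/2 - 5/2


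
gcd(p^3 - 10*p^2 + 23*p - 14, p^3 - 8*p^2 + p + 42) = p - 7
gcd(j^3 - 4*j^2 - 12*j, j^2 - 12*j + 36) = j - 6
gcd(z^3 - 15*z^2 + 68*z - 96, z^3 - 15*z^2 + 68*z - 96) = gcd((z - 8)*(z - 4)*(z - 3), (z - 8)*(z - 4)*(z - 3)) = z^3 - 15*z^2 + 68*z - 96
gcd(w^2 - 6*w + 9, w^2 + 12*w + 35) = 1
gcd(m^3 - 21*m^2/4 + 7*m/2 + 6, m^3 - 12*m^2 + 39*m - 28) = m - 4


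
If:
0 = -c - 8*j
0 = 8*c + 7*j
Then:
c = 0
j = 0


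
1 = 1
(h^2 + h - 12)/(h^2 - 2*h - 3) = (h + 4)/(h + 1)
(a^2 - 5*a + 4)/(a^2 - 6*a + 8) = (a - 1)/(a - 2)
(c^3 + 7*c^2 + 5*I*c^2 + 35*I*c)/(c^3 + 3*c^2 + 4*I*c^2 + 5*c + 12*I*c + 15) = c*(c + 7)/(c^2 + c*(3 - I) - 3*I)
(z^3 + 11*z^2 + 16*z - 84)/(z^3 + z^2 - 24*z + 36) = (z + 7)/(z - 3)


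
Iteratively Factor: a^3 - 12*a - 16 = (a + 2)*(a^2 - 2*a - 8) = (a + 2)^2*(a - 4)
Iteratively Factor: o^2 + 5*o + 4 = (o + 4)*(o + 1)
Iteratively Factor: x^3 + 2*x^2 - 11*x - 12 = (x - 3)*(x^2 + 5*x + 4) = (x - 3)*(x + 1)*(x + 4)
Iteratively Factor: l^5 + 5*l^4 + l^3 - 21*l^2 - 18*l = (l + 3)*(l^4 + 2*l^3 - 5*l^2 - 6*l) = l*(l + 3)*(l^3 + 2*l^2 - 5*l - 6) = l*(l - 2)*(l + 3)*(l^2 + 4*l + 3) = l*(l - 2)*(l + 3)^2*(l + 1)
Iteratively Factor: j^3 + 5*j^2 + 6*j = (j + 3)*(j^2 + 2*j) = j*(j + 3)*(j + 2)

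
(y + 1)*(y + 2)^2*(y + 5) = y^4 + 10*y^3 + 33*y^2 + 44*y + 20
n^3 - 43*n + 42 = (n - 6)*(n - 1)*(n + 7)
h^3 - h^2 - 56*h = h*(h - 8)*(h + 7)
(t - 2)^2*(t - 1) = t^3 - 5*t^2 + 8*t - 4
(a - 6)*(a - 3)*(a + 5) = a^3 - 4*a^2 - 27*a + 90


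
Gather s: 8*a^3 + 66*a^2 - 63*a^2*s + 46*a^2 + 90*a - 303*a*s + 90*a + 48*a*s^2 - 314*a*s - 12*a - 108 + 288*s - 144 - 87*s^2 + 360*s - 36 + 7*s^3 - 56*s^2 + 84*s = 8*a^3 + 112*a^2 + 168*a + 7*s^3 + s^2*(48*a - 143) + s*(-63*a^2 - 617*a + 732) - 288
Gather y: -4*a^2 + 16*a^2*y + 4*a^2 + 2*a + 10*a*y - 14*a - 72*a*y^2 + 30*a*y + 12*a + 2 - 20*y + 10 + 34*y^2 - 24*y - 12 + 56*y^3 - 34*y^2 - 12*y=-72*a*y^2 + 56*y^3 + y*(16*a^2 + 40*a - 56)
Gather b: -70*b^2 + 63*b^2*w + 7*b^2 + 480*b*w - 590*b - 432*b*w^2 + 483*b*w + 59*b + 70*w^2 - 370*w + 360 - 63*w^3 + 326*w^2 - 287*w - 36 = b^2*(63*w - 63) + b*(-432*w^2 + 963*w - 531) - 63*w^3 + 396*w^2 - 657*w + 324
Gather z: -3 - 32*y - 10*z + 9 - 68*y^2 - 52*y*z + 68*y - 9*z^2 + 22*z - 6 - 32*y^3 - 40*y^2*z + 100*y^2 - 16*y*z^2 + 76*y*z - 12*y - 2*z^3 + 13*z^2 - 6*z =-32*y^3 + 32*y^2 + 24*y - 2*z^3 + z^2*(4 - 16*y) + z*(-40*y^2 + 24*y + 6)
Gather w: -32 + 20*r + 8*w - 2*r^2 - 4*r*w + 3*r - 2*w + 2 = -2*r^2 + 23*r + w*(6 - 4*r) - 30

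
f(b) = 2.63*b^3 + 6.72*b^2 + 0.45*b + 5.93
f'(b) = 7.89*b^2 + 13.44*b + 0.45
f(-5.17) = -180.21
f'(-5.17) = 141.86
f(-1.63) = 11.66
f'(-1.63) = -0.49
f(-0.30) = 6.33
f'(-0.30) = -2.87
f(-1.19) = 10.48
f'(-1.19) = -4.37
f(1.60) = 34.63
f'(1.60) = 42.15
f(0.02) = 5.94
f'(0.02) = 0.72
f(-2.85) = -1.65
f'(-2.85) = 26.23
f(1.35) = 25.26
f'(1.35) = 32.97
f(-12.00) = -3576.43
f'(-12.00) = 975.33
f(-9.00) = -1371.07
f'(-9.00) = 518.58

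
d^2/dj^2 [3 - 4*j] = 0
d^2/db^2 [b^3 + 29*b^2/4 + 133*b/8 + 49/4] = 6*b + 29/2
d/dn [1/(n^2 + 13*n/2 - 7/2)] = 2*(-4*n - 13)/(2*n^2 + 13*n - 7)^2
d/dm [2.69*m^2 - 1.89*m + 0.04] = 5.38*m - 1.89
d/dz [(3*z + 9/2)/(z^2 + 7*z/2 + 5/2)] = 3*(-4*z^2 - 12*z - 11)/(4*z^4 + 28*z^3 + 69*z^2 + 70*z + 25)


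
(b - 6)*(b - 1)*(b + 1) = b^3 - 6*b^2 - b + 6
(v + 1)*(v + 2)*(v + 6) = v^3 + 9*v^2 + 20*v + 12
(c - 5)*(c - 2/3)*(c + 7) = c^3 + 4*c^2/3 - 109*c/3 + 70/3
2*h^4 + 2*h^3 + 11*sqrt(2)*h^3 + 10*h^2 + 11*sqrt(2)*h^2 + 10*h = h*(h + 5*sqrt(2))*(sqrt(2)*h + 1)*(sqrt(2)*h + sqrt(2))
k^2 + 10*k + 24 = (k + 4)*(k + 6)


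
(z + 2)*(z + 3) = z^2 + 5*z + 6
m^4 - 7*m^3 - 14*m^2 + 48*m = m*(m - 8)*(m - 2)*(m + 3)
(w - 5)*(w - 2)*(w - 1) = w^3 - 8*w^2 + 17*w - 10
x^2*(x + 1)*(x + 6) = x^4 + 7*x^3 + 6*x^2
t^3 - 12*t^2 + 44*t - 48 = (t - 6)*(t - 4)*(t - 2)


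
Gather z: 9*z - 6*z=3*z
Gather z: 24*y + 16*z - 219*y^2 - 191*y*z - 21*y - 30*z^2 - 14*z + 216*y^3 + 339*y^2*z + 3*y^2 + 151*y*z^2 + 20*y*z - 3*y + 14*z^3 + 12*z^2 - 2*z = 216*y^3 - 216*y^2 + 14*z^3 + z^2*(151*y - 18) + z*(339*y^2 - 171*y)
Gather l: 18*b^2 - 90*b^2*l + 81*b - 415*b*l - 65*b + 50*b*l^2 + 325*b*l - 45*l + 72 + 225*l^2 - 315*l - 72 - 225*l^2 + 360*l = 18*b^2 + 50*b*l^2 + 16*b + l*(-90*b^2 - 90*b)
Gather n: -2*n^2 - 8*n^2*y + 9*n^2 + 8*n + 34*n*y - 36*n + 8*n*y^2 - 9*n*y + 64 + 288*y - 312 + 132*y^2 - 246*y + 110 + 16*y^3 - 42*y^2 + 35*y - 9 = n^2*(7 - 8*y) + n*(8*y^2 + 25*y - 28) + 16*y^3 + 90*y^2 + 77*y - 147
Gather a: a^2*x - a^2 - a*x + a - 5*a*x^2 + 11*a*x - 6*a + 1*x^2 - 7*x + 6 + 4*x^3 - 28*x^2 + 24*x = a^2*(x - 1) + a*(-5*x^2 + 10*x - 5) + 4*x^3 - 27*x^2 + 17*x + 6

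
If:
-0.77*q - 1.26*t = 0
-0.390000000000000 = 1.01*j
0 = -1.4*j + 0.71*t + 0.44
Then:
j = -0.39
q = 2.26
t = -1.38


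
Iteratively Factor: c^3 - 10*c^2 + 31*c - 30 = (c - 2)*(c^2 - 8*c + 15) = (c - 5)*(c - 2)*(c - 3)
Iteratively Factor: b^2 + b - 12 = (b - 3)*(b + 4)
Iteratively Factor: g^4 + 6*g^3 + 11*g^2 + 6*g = (g + 3)*(g^3 + 3*g^2 + 2*g) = (g + 2)*(g + 3)*(g^2 + g) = (g + 1)*(g + 2)*(g + 3)*(g)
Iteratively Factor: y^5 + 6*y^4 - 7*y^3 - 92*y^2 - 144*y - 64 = (y - 4)*(y^4 + 10*y^3 + 33*y^2 + 40*y + 16) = (y - 4)*(y + 1)*(y^3 + 9*y^2 + 24*y + 16) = (y - 4)*(y + 1)*(y + 4)*(y^2 + 5*y + 4) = (y - 4)*(y + 1)^2*(y + 4)*(y + 4)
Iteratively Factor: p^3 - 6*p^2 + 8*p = (p - 4)*(p^2 - 2*p) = p*(p - 4)*(p - 2)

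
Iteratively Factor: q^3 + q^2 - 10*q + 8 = (q - 2)*(q^2 + 3*q - 4) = (q - 2)*(q - 1)*(q + 4)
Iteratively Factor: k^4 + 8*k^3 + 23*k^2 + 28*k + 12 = (k + 2)*(k^3 + 6*k^2 + 11*k + 6) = (k + 1)*(k + 2)*(k^2 + 5*k + 6) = (k + 1)*(k + 2)^2*(k + 3)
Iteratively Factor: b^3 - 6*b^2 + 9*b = (b - 3)*(b^2 - 3*b) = (b - 3)^2*(b)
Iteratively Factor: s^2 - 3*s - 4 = (s - 4)*(s + 1)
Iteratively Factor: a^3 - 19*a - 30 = (a + 2)*(a^2 - 2*a - 15) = (a - 5)*(a + 2)*(a + 3)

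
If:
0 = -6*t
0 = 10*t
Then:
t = 0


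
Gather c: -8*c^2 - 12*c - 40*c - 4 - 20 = -8*c^2 - 52*c - 24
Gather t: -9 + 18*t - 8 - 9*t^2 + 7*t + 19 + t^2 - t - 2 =-8*t^2 + 24*t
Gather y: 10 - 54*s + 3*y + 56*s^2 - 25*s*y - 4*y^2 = 56*s^2 - 54*s - 4*y^2 + y*(3 - 25*s) + 10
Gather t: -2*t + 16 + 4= 20 - 2*t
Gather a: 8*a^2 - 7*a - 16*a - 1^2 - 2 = 8*a^2 - 23*a - 3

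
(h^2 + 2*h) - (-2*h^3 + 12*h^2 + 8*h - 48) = 2*h^3 - 11*h^2 - 6*h + 48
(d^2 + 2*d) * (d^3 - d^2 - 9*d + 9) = d^5 + d^4 - 11*d^3 - 9*d^2 + 18*d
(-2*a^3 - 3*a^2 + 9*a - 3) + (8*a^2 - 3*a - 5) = -2*a^3 + 5*a^2 + 6*a - 8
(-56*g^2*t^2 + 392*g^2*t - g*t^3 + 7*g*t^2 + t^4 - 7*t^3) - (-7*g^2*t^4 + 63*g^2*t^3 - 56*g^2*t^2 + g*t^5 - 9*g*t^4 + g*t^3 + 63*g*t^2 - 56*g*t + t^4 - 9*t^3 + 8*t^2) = 7*g^2*t^4 - 63*g^2*t^3 + 392*g^2*t - g*t^5 + 9*g*t^4 - 2*g*t^3 - 56*g*t^2 + 56*g*t + 2*t^3 - 8*t^2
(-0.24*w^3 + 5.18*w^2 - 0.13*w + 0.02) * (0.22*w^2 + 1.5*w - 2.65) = -0.0528*w^5 + 0.7796*w^4 + 8.3774*w^3 - 13.9176*w^2 + 0.3745*w - 0.053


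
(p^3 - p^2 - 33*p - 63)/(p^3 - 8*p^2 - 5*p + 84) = (p + 3)/(p - 4)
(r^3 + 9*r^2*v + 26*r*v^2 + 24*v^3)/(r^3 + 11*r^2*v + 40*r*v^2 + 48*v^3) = (r + 2*v)/(r + 4*v)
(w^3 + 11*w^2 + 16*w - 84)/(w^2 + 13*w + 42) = w - 2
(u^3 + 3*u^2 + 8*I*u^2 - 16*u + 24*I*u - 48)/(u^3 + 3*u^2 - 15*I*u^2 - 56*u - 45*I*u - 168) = (u^2 + 8*I*u - 16)/(u^2 - 15*I*u - 56)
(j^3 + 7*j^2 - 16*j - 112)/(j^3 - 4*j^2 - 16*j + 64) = (j + 7)/(j - 4)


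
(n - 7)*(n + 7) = n^2 - 49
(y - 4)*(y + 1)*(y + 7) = y^3 + 4*y^2 - 25*y - 28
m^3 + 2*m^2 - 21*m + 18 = (m - 3)*(m - 1)*(m + 6)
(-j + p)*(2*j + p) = -2*j^2 + j*p + p^2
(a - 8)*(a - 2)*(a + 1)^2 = a^4 - 8*a^3 - 3*a^2 + 22*a + 16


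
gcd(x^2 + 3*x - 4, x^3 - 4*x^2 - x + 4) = x - 1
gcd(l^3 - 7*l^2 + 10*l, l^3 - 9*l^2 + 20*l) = l^2 - 5*l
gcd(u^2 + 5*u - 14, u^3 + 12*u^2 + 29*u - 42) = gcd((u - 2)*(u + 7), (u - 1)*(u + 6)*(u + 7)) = u + 7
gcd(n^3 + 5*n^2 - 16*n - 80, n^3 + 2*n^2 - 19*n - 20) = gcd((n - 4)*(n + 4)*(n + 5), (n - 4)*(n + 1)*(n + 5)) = n^2 + n - 20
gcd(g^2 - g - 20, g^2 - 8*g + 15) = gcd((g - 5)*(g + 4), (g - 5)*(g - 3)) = g - 5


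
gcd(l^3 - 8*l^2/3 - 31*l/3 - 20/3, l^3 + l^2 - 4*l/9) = l + 4/3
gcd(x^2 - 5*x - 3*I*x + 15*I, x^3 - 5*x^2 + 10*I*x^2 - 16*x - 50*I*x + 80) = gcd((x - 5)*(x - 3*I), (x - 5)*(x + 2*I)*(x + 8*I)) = x - 5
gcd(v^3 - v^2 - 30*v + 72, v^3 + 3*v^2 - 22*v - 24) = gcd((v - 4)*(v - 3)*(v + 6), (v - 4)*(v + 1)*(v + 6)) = v^2 + 2*v - 24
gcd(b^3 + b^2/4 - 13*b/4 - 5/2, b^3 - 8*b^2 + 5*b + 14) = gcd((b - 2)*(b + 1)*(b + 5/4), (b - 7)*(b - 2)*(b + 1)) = b^2 - b - 2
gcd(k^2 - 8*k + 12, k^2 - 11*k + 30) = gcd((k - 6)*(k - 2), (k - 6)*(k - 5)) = k - 6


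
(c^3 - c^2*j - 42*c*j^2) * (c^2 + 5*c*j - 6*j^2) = c^5 + 4*c^4*j - 53*c^3*j^2 - 204*c^2*j^3 + 252*c*j^4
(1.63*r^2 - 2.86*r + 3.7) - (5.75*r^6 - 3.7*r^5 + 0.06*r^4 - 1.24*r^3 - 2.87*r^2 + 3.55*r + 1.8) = -5.75*r^6 + 3.7*r^5 - 0.06*r^4 + 1.24*r^3 + 4.5*r^2 - 6.41*r + 1.9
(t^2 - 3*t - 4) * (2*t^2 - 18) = 2*t^4 - 6*t^3 - 26*t^2 + 54*t + 72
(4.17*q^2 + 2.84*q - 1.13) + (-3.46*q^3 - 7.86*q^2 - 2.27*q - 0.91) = -3.46*q^3 - 3.69*q^2 + 0.57*q - 2.04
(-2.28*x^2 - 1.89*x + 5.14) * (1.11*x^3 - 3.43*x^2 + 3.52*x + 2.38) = -2.5308*x^5 + 5.7225*x^4 + 4.1625*x^3 - 29.7094*x^2 + 13.5946*x + 12.2332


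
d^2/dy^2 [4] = 0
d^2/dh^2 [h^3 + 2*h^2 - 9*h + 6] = 6*h + 4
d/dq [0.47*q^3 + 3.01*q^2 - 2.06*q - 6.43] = 1.41*q^2 + 6.02*q - 2.06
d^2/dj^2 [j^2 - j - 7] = 2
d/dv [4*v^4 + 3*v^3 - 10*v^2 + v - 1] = 16*v^3 + 9*v^2 - 20*v + 1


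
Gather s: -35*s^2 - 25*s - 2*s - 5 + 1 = -35*s^2 - 27*s - 4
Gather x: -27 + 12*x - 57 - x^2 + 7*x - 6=-x^2 + 19*x - 90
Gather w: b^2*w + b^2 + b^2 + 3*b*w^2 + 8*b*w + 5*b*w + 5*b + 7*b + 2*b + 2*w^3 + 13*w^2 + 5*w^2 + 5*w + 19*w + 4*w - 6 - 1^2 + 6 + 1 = 2*b^2 + 14*b + 2*w^3 + w^2*(3*b + 18) + w*(b^2 + 13*b + 28)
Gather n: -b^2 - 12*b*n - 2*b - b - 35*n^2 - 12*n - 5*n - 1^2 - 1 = -b^2 - 3*b - 35*n^2 + n*(-12*b - 17) - 2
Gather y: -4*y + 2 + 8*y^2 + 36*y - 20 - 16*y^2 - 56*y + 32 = -8*y^2 - 24*y + 14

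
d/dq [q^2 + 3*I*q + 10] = 2*q + 3*I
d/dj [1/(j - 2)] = -1/(j - 2)^2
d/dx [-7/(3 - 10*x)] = -70/(10*x - 3)^2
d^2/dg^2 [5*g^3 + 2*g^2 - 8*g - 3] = 30*g + 4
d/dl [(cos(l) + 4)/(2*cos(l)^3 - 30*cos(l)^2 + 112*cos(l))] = (-237*cos(l) - 3*cos(2*l) + cos(3*l) + 445)*sin(l)/(4*(cos(l) - 8)^2*(cos(l) - 7)^2*cos(l)^2)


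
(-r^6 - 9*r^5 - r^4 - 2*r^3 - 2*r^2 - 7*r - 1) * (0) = 0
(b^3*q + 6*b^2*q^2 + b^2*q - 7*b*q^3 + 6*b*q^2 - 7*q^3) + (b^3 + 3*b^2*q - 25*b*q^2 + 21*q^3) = b^3*q + b^3 + 6*b^2*q^2 + 4*b^2*q - 7*b*q^3 - 19*b*q^2 + 14*q^3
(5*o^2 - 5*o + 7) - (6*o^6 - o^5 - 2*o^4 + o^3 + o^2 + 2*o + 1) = -6*o^6 + o^5 + 2*o^4 - o^3 + 4*o^2 - 7*o + 6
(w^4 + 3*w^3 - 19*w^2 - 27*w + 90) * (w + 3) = w^5 + 6*w^4 - 10*w^3 - 84*w^2 + 9*w + 270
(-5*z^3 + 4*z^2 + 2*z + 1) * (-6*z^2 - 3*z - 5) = 30*z^5 - 9*z^4 + z^3 - 32*z^2 - 13*z - 5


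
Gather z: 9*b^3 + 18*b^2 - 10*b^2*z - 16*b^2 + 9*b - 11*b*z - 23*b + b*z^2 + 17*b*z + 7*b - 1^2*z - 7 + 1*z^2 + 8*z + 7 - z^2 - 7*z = 9*b^3 + 2*b^2 + b*z^2 - 7*b + z*(-10*b^2 + 6*b)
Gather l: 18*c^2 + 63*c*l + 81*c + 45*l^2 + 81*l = 18*c^2 + 81*c + 45*l^2 + l*(63*c + 81)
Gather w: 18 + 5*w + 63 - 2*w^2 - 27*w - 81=-2*w^2 - 22*w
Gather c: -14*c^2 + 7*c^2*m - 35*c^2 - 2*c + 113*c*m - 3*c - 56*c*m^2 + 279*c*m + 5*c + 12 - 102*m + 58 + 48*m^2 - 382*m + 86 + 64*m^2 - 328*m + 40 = c^2*(7*m - 49) + c*(-56*m^2 + 392*m) + 112*m^2 - 812*m + 196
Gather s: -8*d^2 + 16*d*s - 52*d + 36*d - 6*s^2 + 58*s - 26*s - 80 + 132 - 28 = -8*d^2 - 16*d - 6*s^2 + s*(16*d + 32) + 24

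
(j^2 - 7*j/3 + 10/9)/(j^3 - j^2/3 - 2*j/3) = (-9*j^2 + 21*j - 10)/(3*j*(-3*j^2 + j + 2))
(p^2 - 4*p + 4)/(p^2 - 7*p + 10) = (p - 2)/(p - 5)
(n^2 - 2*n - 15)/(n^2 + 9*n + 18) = (n - 5)/(n + 6)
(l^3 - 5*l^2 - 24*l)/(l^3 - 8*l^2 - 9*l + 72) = l/(l - 3)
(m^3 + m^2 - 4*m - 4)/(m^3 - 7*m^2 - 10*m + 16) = (m^2 - m - 2)/(m^2 - 9*m + 8)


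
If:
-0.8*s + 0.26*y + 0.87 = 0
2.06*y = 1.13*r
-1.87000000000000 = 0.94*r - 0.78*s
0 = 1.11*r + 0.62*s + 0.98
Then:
No Solution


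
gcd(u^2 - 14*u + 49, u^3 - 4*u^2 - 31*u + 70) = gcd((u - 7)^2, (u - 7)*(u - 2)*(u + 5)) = u - 7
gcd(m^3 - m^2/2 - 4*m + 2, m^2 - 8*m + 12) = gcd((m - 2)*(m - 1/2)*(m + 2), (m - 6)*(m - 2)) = m - 2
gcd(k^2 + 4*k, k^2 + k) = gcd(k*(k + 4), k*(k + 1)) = k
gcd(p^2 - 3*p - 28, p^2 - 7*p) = p - 7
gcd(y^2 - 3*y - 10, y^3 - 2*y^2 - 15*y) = y - 5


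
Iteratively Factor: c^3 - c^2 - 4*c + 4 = (c - 2)*(c^2 + c - 2) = (c - 2)*(c + 2)*(c - 1)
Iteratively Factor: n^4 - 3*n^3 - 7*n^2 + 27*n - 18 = (n - 1)*(n^3 - 2*n^2 - 9*n + 18) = (n - 1)*(n + 3)*(n^2 - 5*n + 6) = (n - 3)*(n - 1)*(n + 3)*(n - 2)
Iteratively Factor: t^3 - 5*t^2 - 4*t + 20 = (t - 2)*(t^2 - 3*t - 10) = (t - 2)*(t + 2)*(t - 5)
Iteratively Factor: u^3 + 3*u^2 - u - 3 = (u + 3)*(u^2 - 1) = (u - 1)*(u + 3)*(u + 1)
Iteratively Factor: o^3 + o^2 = (o)*(o^2 + o) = o^2*(o + 1)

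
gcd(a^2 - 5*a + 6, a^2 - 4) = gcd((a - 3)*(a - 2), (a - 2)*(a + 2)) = a - 2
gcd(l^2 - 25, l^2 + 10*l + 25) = l + 5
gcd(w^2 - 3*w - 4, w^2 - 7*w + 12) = w - 4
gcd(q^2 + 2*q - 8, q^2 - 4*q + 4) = q - 2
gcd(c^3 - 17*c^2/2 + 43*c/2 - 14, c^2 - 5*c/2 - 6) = c - 4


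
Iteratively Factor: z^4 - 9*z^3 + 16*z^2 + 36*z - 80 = (z - 5)*(z^3 - 4*z^2 - 4*z + 16) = (z - 5)*(z - 2)*(z^2 - 2*z - 8) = (z - 5)*(z - 4)*(z - 2)*(z + 2)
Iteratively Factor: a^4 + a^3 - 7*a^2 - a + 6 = (a - 2)*(a^3 + 3*a^2 - a - 3) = (a - 2)*(a - 1)*(a^2 + 4*a + 3) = (a - 2)*(a - 1)*(a + 1)*(a + 3)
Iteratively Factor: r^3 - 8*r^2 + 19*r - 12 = (r - 3)*(r^2 - 5*r + 4) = (r - 3)*(r - 1)*(r - 4)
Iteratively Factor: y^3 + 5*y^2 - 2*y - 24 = (y - 2)*(y^2 + 7*y + 12) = (y - 2)*(y + 3)*(y + 4)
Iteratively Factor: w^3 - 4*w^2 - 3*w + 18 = (w - 3)*(w^2 - w - 6) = (w - 3)^2*(w + 2)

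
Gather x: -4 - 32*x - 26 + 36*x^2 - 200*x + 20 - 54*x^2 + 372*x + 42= -18*x^2 + 140*x + 32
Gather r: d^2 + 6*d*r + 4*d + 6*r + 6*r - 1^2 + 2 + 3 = d^2 + 4*d + r*(6*d + 12) + 4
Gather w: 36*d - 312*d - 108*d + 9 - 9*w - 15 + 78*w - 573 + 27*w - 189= -384*d + 96*w - 768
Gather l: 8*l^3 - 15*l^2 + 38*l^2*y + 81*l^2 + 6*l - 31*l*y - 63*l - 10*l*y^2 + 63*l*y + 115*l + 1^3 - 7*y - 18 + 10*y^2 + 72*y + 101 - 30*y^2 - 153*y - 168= 8*l^3 + l^2*(38*y + 66) + l*(-10*y^2 + 32*y + 58) - 20*y^2 - 88*y - 84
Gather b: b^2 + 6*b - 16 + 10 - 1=b^2 + 6*b - 7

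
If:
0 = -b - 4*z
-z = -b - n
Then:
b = -4*z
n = 5*z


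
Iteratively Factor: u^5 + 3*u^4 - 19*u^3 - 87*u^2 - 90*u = (u + 2)*(u^4 + u^3 - 21*u^2 - 45*u) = (u + 2)*(u + 3)*(u^3 - 2*u^2 - 15*u) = (u + 2)*(u + 3)^2*(u^2 - 5*u) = (u - 5)*(u + 2)*(u + 3)^2*(u)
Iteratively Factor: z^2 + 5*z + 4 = (z + 1)*(z + 4)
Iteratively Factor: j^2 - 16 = (j + 4)*(j - 4)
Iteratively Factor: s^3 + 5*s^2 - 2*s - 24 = (s + 3)*(s^2 + 2*s - 8) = (s - 2)*(s + 3)*(s + 4)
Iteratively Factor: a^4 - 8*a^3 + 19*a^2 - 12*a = (a - 1)*(a^3 - 7*a^2 + 12*a) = (a - 4)*(a - 1)*(a^2 - 3*a) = a*(a - 4)*(a - 1)*(a - 3)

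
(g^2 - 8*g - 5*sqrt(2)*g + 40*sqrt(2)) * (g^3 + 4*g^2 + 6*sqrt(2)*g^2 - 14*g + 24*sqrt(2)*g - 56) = g^5 - 4*g^4 + sqrt(2)*g^4 - 106*g^3 - 4*sqrt(2)*g^3 + 38*sqrt(2)*g^2 + 296*g^2 - 280*sqrt(2)*g + 2368*g - 2240*sqrt(2)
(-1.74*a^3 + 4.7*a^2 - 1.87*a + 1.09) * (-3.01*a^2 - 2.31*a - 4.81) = 5.2374*a^5 - 10.1276*a^4 + 3.1411*a^3 - 21.5682*a^2 + 6.4768*a - 5.2429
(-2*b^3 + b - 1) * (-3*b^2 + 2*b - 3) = 6*b^5 - 4*b^4 + 3*b^3 + 5*b^2 - 5*b + 3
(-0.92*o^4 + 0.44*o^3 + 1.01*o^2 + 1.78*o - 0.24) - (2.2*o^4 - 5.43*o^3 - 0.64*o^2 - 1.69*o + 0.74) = -3.12*o^4 + 5.87*o^3 + 1.65*o^2 + 3.47*o - 0.98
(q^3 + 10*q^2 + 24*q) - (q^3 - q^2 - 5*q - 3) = 11*q^2 + 29*q + 3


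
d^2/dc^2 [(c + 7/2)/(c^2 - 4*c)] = (c*(1 - 6*c)*(c - 4) + (c - 2)^2*(8*c + 28))/(c^3*(c - 4)^3)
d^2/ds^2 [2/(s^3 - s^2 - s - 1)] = 4*((1 - 3*s)*(-s^3 + s^2 + s + 1) - (-3*s^2 + 2*s + 1)^2)/(-s^3 + s^2 + s + 1)^3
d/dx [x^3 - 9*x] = 3*x^2 - 9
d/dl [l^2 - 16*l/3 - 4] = 2*l - 16/3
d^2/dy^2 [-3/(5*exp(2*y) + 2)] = (120 - 300*exp(2*y))*exp(2*y)/(5*exp(2*y) + 2)^3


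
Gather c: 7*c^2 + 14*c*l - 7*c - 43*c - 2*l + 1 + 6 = 7*c^2 + c*(14*l - 50) - 2*l + 7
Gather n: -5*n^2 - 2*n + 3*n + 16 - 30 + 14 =-5*n^2 + n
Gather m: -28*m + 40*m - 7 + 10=12*m + 3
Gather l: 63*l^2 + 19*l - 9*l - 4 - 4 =63*l^2 + 10*l - 8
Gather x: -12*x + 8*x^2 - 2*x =8*x^2 - 14*x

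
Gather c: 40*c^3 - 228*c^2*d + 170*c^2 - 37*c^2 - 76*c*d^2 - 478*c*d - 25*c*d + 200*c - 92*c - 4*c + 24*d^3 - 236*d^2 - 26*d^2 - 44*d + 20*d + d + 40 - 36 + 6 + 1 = 40*c^3 + c^2*(133 - 228*d) + c*(-76*d^2 - 503*d + 104) + 24*d^3 - 262*d^2 - 23*d + 11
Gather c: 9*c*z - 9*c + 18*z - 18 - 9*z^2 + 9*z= c*(9*z - 9) - 9*z^2 + 27*z - 18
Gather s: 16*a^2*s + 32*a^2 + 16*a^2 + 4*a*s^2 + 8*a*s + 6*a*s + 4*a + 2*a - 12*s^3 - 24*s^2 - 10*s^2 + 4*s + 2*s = 48*a^2 + 6*a - 12*s^3 + s^2*(4*a - 34) + s*(16*a^2 + 14*a + 6)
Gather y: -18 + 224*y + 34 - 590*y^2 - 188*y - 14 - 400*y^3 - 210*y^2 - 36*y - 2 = -400*y^3 - 800*y^2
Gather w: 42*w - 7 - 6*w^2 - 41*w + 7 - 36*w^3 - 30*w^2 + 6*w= -36*w^3 - 36*w^2 + 7*w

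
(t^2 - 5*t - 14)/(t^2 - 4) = (t - 7)/(t - 2)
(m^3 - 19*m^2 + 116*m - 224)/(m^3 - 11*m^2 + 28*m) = (m - 8)/m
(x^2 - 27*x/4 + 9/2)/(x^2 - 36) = (x - 3/4)/(x + 6)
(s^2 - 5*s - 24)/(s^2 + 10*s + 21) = (s - 8)/(s + 7)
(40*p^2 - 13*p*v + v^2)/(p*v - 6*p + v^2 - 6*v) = (40*p^2 - 13*p*v + v^2)/(p*v - 6*p + v^2 - 6*v)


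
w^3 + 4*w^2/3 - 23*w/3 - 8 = (w - 8/3)*(w + 1)*(w + 3)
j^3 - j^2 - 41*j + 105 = (j - 5)*(j - 3)*(j + 7)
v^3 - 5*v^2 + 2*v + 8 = (v - 4)*(v - 2)*(v + 1)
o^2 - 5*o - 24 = (o - 8)*(o + 3)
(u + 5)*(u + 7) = u^2 + 12*u + 35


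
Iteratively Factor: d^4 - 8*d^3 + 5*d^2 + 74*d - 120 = (d - 5)*(d^3 - 3*d^2 - 10*d + 24) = (d - 5)*(d - 2)*(d^2 - d - 12) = (d - 5)*(d - 4)*(d - 2)*(d + 3)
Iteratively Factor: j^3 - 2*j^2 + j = (j)*(j^2 - 2*j + 1) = j*(j - 1)*(j - 1)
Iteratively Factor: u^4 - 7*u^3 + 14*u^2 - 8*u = (u - 2)*(u^3 - 5*u^2 + 4*u) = (u - 2)*(u - 1)*(u^2 - 4*u) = u*(u - 2)*(u - 1)*(u - 4)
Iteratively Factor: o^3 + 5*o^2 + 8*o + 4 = (o + 1)*(o^2 + 4*o + 4) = (o + 1)*(o + 2)*(o + 2)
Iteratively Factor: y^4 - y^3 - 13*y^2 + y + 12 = (y - 1)*(y^3 - 13*y - 12) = (y - 1)*(y + 1)*(y^2 - y - 12) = (y - 1)*(y + 1)*(y + 3)*(y - 4)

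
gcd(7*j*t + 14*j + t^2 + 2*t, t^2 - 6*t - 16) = t + 2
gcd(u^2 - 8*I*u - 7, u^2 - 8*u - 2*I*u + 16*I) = 1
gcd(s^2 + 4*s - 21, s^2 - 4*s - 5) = 1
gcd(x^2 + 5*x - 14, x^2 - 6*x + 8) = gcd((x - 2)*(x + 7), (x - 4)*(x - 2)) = x - 2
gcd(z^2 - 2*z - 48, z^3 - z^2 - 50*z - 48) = z^2 - 2*z - 48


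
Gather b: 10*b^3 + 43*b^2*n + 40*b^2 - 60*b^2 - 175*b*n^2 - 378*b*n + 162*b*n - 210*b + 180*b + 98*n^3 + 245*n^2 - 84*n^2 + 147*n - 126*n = 10*b^3 + b^2*(43*n - 20) + b*(-175*n^2 - 216*n - 30) + 98*n^3 + 161*n^2 + 21*n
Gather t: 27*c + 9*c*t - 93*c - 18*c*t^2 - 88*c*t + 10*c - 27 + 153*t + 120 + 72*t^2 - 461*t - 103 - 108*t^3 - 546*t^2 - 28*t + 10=-56*c - 108*t^3 + t^2*(-18*c - 474) + t*(-79*c - 336)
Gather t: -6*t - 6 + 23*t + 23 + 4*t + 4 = 21*t + 21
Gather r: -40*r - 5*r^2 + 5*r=-5*r^2 - 35*r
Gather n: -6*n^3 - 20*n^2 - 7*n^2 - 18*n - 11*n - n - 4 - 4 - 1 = -6*n^3 - 27*n^2 - 30*n - 9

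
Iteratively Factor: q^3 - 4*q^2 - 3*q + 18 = (q + 2)*(q^2 - 6*q + 9) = (q - 3)*(q + 2)*(q - 3)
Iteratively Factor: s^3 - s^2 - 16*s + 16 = (s - 4)*(s^2 + 3*s - 4) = (s - 4)*(s + 4)*(s - 1)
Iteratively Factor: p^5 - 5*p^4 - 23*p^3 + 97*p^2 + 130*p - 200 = (p + 2)*(p^4 - 7*p^3 - 9*p^2 + 115*p - 100) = (p - 5)*(p + 2)*(p^3 - 2*p^2 - 19*p + 20) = (p - 5)*(p - 1)*(p + 2)*(p^2 - p - 20) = (p - 5)*(p - 1)*(p + 2)*(p + 4)*(p - 5)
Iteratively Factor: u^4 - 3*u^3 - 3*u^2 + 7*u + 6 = (u - 2)*(u^3 - u^2 - 5*u - 3) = (u - 3)*(u - 2)*(u^2 + 2*u + 1) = (u - 3)*(u - 2)*(u + 1)*(u + 1)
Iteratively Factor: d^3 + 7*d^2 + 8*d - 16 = (d + 4)*(d^2 + 3*d - 4) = (d + 4)^2*(d - 1)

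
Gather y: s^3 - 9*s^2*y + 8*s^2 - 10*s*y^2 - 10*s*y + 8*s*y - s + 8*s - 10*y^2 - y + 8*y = s^3 + 8*s^2 + 7*s + y^2*(-10*s - 10) + y*(-9*s^2 - 2*s + 7)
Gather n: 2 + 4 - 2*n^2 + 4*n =-2*n^2 + 4*n + 6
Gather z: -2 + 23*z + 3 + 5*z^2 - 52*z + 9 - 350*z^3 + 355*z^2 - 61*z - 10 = -350*z^3 + 360*z^2 - 90*z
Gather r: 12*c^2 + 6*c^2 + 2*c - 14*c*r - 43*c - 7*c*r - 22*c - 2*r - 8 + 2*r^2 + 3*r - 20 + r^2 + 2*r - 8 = 18*c^2 - 63*c + 3*r^2 + r*(3 - 21*c) - 36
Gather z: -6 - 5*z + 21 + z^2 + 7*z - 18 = z^2 + 2*z - 3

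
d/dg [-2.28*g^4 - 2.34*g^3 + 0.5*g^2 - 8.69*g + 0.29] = -9.12*g^3 - 7.02*g^2 + 1.0*g - 8.69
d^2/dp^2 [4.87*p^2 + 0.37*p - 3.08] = 9.74000000000000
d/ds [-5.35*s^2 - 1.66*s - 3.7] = -10.7*s - 1.66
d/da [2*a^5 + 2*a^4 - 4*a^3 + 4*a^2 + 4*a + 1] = 10*a^4 + 8*a^3 - 12*a^2 + 8*a + 4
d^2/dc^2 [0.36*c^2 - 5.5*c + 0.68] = 0.720000000000000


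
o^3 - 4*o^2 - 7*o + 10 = (o - 5)*(o - 1)*(o + 2)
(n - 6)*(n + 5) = n^2 - n - 30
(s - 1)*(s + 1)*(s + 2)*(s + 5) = s^4 + 7*s^3 + 9*s^2 - 7*s - 10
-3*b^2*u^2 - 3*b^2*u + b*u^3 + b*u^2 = u*(-3*b + u)*(b*u + b)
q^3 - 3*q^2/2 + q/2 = q*(q - 1)*(q - 1/2)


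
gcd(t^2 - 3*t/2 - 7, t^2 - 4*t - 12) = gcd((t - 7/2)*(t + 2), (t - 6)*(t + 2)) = t + 2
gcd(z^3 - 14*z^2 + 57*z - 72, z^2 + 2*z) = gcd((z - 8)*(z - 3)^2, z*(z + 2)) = 1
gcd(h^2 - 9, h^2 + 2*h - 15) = h - 3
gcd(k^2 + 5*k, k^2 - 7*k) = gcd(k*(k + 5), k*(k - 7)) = k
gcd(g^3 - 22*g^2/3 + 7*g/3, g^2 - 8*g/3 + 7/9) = g - 1/3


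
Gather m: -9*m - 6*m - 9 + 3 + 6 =-15*m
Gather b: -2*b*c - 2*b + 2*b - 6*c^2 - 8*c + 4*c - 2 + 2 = -2*b*c - 6*c^2 - 4*c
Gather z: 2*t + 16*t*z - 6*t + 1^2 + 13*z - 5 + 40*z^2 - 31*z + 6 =-4*t + 40*z^2 + z*(16*t - 18) + 2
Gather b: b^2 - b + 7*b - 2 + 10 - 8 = b^2 + 6*b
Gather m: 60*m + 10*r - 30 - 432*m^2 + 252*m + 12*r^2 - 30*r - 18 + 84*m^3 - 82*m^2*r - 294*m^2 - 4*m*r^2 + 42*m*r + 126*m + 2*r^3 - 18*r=84*m^3 + m^2*(-82*r - 726) + m*(-4*r^2 + 42*r + 438) + 2*r^3 + 12*r^2 - 38*r - 48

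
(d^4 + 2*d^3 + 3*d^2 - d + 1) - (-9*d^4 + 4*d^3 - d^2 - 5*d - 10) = 10*d^4 - 2*d^3 + 4*d^2 + 4*d + 11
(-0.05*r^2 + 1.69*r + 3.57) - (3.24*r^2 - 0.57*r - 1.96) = -3.29*r^2 + 2.26*r + 5.53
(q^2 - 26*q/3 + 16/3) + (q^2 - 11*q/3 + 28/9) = 2*q^2 - 37*q/3 + 76/9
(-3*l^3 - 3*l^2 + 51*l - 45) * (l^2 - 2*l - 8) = -3*l^5 + 3*l^4 + 81*l^3 - 123*l^2 - 318*l + 360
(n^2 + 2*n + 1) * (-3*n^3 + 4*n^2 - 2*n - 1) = -3*n^5 - 2*n^4 + 3*n^3 - n^2 - 4*n - 1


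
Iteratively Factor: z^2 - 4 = (z + 2)*(z - 2)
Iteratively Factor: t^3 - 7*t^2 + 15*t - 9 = (t - 3)*(t^2 - 4*t + 3) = (t - 3)^2*(t - 1)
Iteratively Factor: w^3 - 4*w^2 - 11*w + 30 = (w - 2)*(w^2 - 2*w - 15) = (w - 2)*(w + 3)*(w - 5)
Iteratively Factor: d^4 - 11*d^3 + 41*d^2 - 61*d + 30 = (d - 5)*(d^3 - 6*d^2 + 11*d - 6) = (d - 5)*(d - 1)*(d^2 - 5*d + 6) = (d - 5)*(d - 2)*(d - 1)*(d - 3)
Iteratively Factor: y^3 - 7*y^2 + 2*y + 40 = (y - 5)*(y^2 - 2*y - 8) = (y - 5)*(y + 2)*(y - 4)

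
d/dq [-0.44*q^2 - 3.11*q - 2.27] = -0.88*q - 3.11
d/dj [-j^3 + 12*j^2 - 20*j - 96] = -3*j^2 + 24*j - 20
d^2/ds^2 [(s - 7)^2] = 2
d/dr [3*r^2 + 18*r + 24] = 6*r + 18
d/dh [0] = 0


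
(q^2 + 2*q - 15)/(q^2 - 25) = (q - 3)/(q - 5)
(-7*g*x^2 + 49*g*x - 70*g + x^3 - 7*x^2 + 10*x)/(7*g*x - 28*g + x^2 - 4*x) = (-7*g*x^2 + 49*g*x - 70*g + x^3 - 7*x^2 + 10*x)/(7*g*x - 28*g + x^2 - 4*x)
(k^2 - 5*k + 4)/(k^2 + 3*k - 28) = (k - 1)/(k + 7)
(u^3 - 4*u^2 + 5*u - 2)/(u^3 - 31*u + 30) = (u^2 - 3*u + 2)/(u^2 + u - 30)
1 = 1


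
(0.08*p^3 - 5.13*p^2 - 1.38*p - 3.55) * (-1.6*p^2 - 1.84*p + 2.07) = -0.128*p^5 + 8.0608*p^4 + 11.8128*p^3 - 2.3999*p^2 + 3.6754*p - 7.3485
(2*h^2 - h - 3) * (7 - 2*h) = -4*h^3 + 16*h^2 - h - 21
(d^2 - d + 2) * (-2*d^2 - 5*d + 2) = -2*d^4 - 3*d^3 + 3*d^2 - 12*d + 4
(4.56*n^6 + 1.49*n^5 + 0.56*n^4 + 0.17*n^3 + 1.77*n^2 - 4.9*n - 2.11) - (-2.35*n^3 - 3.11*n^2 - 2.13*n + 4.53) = 4.56*n^6 + 1.49*n^5 + 0.56*n^4 + 2.52*n^3 + 4.88*n^2 - 2.77*n - 6.64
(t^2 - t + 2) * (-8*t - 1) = -8*t^3 + 7*t^2 - 15*t - 2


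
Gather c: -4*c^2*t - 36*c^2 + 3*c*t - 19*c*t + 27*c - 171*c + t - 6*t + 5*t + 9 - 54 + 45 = c^2*(-4*t - 36) + c*(-16*t - 144)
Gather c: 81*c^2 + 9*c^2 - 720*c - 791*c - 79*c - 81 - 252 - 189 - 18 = 90*c^2 - 1590*c - 540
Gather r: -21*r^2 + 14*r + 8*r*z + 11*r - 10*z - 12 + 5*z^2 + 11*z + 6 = -21*r^2 + r*(8*z + 25) + 5*z^2 + z - 6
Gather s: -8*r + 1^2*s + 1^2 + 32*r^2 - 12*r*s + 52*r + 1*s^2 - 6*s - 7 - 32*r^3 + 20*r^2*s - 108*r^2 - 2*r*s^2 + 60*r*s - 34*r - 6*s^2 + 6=-32*r^3 - 76*r^2 + 10*r + s^2*(-2*r - 5) + s*(20*r^2 + 48*r - 5)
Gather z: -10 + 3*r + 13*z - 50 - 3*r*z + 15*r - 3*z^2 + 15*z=18*r - 3*z^2 + z*(28 - 3*r) - 60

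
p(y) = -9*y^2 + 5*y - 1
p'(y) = 5 - 18*y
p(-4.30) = -188.91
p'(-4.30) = 82.40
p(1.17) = -7.47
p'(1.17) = -16.06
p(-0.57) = -6.77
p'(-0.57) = 15.26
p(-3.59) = -134.94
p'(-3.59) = 69.62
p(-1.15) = -18.65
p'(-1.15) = 25.70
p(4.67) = -173.93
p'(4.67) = -79.06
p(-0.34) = -3.74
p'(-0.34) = 11.12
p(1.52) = -14.19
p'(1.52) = -22.36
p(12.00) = -1237.00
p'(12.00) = -211.00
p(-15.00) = -2101.00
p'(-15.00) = 275.00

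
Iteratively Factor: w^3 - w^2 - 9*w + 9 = (w - 3)*(w^2 + 2*w - 3) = (w - 3)*(w - 1)*(w + 3)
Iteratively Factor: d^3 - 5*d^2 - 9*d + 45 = (d - 3)*(d^2 - 2*d - 15) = (d - 3)*(d + 3)*(d - 5)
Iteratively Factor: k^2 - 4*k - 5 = (k - 5)*(k + 1)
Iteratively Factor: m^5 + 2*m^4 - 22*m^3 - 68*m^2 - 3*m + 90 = (m - 5)*(m^4 + 7*m^3 + 13*m^2 - 3*m - 18) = (m - 5)*(m + 3)*(m^3 + 4*m^2 + m - 6) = (m - 5)*(m - 1)*(m + 3)*(m^2 + 5*m + 6) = (m - 5)*(m - 1)*(m + 3)^2*(m + 2)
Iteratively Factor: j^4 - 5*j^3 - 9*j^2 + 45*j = (j - 3)*(j^3 - 2*j^2 - 15*j) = (j - 5)*(j - 3)*(j^2 + 3*j) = (j - 5)*(j - 3)*(j + 3)*(j)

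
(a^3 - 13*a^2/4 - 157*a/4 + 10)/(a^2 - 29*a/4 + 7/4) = (a^2 - 3*a - 40)/(a - 7)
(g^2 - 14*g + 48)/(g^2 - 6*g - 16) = (g - 6)/(g + 2)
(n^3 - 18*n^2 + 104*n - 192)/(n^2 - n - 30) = (n^2 - 12*n + 32)/(n + 5)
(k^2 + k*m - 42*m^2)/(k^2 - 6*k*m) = (k + 7*m)/k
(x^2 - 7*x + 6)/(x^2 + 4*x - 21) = (x^2 - 7*x + 6)/(x^2 + 4*x - 21)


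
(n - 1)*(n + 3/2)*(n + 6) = n^3 + 13*n^2/2 + 3*n/2 - 9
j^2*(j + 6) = j^3 + 6*j^2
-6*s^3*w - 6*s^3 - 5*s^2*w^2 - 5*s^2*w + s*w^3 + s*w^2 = (-6*s + w)*(s + w)*(s*w + s)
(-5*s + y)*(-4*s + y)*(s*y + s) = 20*s^3*y + 20*s^3 - 9*s^2*y^2 - 9*s^2*y + s*y^3 + s*y^2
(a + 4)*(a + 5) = a^2 + 9*a + 20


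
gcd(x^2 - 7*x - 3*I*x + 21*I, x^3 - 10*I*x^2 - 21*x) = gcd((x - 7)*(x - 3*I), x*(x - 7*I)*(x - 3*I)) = x - 3*I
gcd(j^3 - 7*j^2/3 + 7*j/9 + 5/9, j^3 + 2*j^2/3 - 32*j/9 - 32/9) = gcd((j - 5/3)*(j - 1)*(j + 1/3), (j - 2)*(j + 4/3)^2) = 1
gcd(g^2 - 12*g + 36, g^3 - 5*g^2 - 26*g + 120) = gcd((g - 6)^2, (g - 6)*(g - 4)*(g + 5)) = g - 6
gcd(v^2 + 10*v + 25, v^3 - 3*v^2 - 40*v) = v + 5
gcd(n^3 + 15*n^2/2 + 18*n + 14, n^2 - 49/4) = n + 7/2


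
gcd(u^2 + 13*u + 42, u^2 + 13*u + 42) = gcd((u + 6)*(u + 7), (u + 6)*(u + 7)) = u^2 + 13*u + 42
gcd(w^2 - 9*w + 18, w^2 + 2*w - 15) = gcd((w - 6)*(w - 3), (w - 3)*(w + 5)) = w - 3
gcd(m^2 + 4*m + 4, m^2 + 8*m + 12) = m + 2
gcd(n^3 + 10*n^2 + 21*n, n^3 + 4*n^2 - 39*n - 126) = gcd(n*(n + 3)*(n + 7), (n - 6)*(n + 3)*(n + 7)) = n^2 + 10*n + 21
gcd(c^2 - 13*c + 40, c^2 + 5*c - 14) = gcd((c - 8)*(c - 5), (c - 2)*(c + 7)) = 1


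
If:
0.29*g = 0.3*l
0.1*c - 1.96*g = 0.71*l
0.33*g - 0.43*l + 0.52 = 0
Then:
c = 160.63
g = 6.07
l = 5.87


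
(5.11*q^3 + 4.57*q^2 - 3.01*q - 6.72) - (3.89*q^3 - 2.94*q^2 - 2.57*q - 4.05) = 1.22*q^3 + 7.51*q^2 - 0.44*q - 2.67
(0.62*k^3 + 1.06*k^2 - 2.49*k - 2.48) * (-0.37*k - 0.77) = -0.2294*k^4 - 0.8696*k^3 + 0.1051*k^2 + 2.8349*k + 1.9096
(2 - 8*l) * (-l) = 8*l^2 - 2*l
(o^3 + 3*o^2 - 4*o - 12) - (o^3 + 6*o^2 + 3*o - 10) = -3*o^2 - 7*o - 2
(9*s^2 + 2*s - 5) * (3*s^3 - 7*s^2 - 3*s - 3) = 27*s^5 - 57*s^4 - 56*s^3 + 2*s^2 + 9*s + 15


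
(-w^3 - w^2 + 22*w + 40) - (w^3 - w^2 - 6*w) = -2*w^3 + 28*w + 40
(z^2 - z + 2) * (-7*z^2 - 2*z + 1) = -7*z^4 + 5*z^3 - 11*z^2 - 5*z + 2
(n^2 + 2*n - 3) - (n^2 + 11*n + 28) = -9*n - 31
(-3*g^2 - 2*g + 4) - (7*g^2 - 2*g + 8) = -10*g^2 - 4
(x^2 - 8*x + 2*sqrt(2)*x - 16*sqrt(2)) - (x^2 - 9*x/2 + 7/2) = -7*x/2 + 2*sqrt(2)*x - 16*sqrt(2) - 7/2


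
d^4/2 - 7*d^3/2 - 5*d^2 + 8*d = d*(d/2 + 1)*(d - 8)*(d - 1)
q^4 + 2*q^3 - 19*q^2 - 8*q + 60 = (q - 3)*(q - 2)*(q + 2)*(q + 5)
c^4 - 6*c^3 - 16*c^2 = c^2*(c - 8)*(c + 2)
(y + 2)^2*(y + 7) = y^3 + 11*y^2 + 32*y + 28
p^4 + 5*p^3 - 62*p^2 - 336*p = p*(p - 8)*(p + 6)*(p + 7)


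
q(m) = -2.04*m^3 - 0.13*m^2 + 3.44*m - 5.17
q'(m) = -6.12*m^2 - 0.26*m + 3.44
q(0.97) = -3.82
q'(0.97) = -2.57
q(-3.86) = 96.94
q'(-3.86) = -86.74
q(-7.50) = 822.34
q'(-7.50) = -338.86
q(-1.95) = 2.75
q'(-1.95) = -19.32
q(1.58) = -8.11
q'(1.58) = -12.25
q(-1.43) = -4.39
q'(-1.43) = -8.70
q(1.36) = -5.86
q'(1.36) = -8.23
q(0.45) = -3.83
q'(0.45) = 2.08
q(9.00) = -1471.90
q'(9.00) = -494.62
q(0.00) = -5.17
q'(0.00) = 3.44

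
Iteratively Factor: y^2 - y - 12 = (y + 3)*(y - 4)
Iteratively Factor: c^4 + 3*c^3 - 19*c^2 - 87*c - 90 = (c + 3)*(c^3 - 19*c - 30) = (c + 3)^2*(c^2 - 3*c - 10) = (c - 5)*(c + 3)^2*(c + 2)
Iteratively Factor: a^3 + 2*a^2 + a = (a)*(a^2 + 2*a + 1) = a*(a + 1)*(a + 1)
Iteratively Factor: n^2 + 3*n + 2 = (n + 2)*(n + 1)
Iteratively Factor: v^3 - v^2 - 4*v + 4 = (v + 2)*(v^2 - 3*v + 2) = (v - 2)*(v + 2)*(v - 1)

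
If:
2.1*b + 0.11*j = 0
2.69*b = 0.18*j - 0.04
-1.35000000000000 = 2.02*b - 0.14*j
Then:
No Solution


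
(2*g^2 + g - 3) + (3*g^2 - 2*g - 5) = 5*g^2 - g - 8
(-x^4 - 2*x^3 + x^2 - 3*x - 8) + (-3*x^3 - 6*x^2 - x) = -x^4 - 5*x^3 - 5*x^2 - 4*x - 8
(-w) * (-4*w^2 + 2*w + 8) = 4*w^3 - 2*w^2 - 8*w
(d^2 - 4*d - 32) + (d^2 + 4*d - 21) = 2*d^2 - 53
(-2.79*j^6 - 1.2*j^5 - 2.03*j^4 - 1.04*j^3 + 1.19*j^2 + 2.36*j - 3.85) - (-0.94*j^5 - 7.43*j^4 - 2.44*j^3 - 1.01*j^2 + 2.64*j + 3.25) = -2.79*j^6 - 0.26*j^5 + 5.4*j^4 + 1.4*j^3 + 2.2*j^2 - 0.28*j - 7.1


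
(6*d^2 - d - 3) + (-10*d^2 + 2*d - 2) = -4*d^2 + d - 5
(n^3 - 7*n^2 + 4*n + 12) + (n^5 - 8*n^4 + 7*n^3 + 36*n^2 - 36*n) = n^5 - 8*n^4 + 8*n^3 + 29*n^2 - 32*n + 12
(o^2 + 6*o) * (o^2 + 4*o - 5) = o^4 + 10*o^3 + 19*o^2 - 30*o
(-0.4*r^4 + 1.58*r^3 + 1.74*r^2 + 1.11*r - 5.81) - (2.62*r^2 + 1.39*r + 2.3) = -0.4*r^4 + 1.58*r^3 - 0.88*r^2 - 0.28*r - 8.11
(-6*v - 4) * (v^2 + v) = -6*v^3 - 10*v^2 - 4*v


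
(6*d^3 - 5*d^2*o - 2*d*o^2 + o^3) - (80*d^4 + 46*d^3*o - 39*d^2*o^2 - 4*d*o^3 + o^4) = -80*d^4 - 46*d^3*o + 6*d^3 + 39*d^2*o^2 - 5*d^2*o + 4*d*o^3 - 2*d*o^2 - o^4 + o^3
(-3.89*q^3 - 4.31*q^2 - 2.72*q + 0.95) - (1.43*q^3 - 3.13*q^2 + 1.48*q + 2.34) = -5.32*q^3 - 1.18*q^2 - 4.2*q - 1.39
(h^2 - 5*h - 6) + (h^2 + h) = 2*h^2 - 4*h - 6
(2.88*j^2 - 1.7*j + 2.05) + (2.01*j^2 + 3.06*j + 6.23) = 4.89*j^2 + 1.36*j + 8.28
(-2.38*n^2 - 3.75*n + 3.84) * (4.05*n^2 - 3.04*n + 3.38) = -9.639*n^4 - 7.9523*n^3 + 18.9076*n^2 - 24.3486*n + 12.9792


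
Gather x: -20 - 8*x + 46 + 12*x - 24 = 4*x + 2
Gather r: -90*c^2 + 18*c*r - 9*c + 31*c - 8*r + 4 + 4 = -90*c^2 + 22*c + r*(18*c - 8) + 8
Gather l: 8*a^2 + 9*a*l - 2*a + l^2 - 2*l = 8*a^2 - 2*a + l^2 + l*(9*a - 2)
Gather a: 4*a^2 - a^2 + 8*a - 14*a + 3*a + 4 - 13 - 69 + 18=3*a^2 - 3*a - 60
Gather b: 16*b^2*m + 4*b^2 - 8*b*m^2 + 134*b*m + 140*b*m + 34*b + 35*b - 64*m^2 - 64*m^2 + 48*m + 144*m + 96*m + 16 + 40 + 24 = b^2*(16*m + 4) + b*(-8*m^2 + 274*m + 69) - 128*m^2 + 288*m + 80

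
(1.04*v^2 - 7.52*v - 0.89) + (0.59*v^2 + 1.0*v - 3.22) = 1.63*v^2 - 6.52*v - 4.11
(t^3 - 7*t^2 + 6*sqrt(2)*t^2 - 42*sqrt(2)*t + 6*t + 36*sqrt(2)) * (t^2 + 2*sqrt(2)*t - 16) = t^5 - 7*t^4 + 8*sqrt(2)*t^4 - 56*sqrt(2)*t^3 + 14*t^3 - 48*sqrt(2)*t^2 - 56*t^2 + 48*t + 672*sqrt(2)*t - 576*sqrt(2)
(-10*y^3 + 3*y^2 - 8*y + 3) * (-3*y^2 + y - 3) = 30*y^5 - 19*y^4 + 57*y^3 - 26*y^2 + 27*y - 9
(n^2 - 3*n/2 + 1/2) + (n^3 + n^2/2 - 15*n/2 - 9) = n^3 + 3*n^2/2 - 9*n - 17/2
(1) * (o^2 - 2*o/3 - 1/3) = o^2 - 2*o/3 - 1/3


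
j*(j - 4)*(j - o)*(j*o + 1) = j^4*o - j^3*o^2 - 4*j^3*o + j^3 + 4*j^2*o^2 - j^2*o - 4*j^2 + 4*j*o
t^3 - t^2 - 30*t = t*(t - 6)*(t + 5)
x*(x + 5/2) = x^2 + 5*x/2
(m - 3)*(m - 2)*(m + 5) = m^3 - 19*m + 30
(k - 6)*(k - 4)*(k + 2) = k^3 - 8*k^2 + 4*k + 48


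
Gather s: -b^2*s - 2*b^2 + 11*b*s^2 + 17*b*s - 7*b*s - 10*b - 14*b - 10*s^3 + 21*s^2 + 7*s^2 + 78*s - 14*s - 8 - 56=-2*b^2 - 24*b - 10*s^3 + s^2*(11*b + 28) + s*(-b^2 + 10*b + 64) - 64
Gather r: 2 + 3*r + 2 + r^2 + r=r^2 + 4*r + 4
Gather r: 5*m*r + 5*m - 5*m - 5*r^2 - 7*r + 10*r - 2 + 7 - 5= -5*r^2 + r*(5*m + 3)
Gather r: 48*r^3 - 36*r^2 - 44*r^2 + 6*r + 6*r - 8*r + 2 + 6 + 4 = 48*r^3 - 80*r^2 + 4*r + 12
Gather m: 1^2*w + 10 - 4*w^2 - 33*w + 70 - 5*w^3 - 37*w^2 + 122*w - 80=-5*w^3 - 41*w^2 + 90*w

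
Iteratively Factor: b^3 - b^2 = (b)*(b^2 - b) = b*(b - 1)*(b)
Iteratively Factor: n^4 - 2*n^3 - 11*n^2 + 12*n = (n + 3)*(n^3 - 5*n^2 + 4*n) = (n - 4)*(n + 3)*(n^2 - n) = (n - 4)*(n - 1)*(n + 3)*(n)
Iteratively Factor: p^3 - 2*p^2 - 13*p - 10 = (p + 2)*(p^2 - 4*p - 5) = (p - 5)*(p + 2)*(p + 1)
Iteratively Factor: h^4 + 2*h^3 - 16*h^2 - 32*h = (h)*(h^3 + 2*h^2 - 16*h - 32) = h*(h - 4)*(h^2 + 6*h + 8) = h*(h - 4)*(h + 4)*(h + 2)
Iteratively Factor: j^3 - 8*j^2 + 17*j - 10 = (j - 2)*(j^2 - 6*j + 5) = (j - 5)*(j - 2)*(j - 1)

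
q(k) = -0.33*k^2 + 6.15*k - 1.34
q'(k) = 6.15 - 0.66*k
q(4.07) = 18.22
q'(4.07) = 3.46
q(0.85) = 3.65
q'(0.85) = 5.59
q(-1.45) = -10.95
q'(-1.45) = 7.11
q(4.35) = 19.17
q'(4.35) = 3.28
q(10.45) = 26.89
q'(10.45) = -0.75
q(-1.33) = -10.10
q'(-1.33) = 7.03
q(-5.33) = -43.49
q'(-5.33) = 9.67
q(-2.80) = -21.15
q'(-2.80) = 8.00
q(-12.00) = -122.66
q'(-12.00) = 14.07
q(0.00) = -1.34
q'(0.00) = 6.15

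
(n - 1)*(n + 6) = n^2 + 5*n - 6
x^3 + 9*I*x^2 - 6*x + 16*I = (x - I)*(x + 2*I)*(x + 8*I)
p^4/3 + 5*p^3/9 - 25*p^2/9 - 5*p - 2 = (p/3 + 1)*(p - 3)*(p + 2/3)*(p + 1)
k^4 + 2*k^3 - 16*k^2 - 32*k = k*(k - 4)*(k + 2)*(k + 4)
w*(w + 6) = w^2 + 6*w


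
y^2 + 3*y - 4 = (y - 1)*(y + 4)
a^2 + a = a*(a + 1)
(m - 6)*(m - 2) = m^2 - 8*m + 12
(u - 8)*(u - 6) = u^2 - 14*u + 48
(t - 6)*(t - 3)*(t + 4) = t^3 - 5*t^2 - 18*t + 72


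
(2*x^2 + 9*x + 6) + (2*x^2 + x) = 4*x^2 + 10*x + 6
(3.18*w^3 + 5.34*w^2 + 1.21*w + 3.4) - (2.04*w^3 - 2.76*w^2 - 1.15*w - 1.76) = 1.14*w^3 + 8.1*w^2 + 2.36*w + 5.16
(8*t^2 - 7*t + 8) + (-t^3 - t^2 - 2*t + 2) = -t^3 + 7*t^2 - 9*t + 10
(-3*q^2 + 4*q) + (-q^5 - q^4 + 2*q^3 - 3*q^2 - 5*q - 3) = -q^5 - q^4 + 2*q^3 - 6*q^2 - q - 3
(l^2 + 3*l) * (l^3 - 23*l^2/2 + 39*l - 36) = l^5 - 17*l^4/2 + 9*l^3/2 + 81*l^2 - 108*l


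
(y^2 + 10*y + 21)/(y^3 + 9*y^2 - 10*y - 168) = (y + 3)/(y^2 + 2*y - 24)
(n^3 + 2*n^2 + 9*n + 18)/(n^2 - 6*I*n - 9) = (n^2 + n*(2 + 3*I) + 6*I)/(n - 3*I)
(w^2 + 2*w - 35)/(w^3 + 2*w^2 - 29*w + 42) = (w - 5)/(w^2 - 5*w + 6)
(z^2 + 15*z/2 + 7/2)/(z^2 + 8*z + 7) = (z + 1/2)/(z + 1)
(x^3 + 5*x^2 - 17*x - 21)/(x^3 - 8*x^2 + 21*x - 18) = (x^2 + 8*x + 7)/(x^2 - 5*x + 6)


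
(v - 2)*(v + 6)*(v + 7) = v^3 + 11*v^2 + 16*v - 84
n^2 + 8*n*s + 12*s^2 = (n + 2*s)*(n + 6*s)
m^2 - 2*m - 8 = (m - 4)*(m + 2)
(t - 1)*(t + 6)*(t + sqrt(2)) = t^3 + sqrt(2)*t^2 + 5*t^2 - 6*t + 5*sqrt(2)*t - 6*sqrt(2)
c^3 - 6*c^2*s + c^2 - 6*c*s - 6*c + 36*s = (c - 2)*(c + 3)*(c - 6*s)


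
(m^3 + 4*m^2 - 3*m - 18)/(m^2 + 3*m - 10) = (m^2 + 6*m + 9)/(m + 5)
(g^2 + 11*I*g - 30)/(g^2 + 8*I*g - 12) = (g + 5*I)/(g + 2*I)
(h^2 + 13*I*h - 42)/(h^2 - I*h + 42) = (h + 7*I)/(h - 7*I)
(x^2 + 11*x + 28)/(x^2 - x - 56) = (x + 4)/(x - 8)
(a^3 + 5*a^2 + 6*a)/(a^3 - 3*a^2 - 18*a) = (a + 2)/(a - 6)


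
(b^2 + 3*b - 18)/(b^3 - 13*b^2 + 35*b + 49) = (b^2 + 3*b - 18)/(b^3 - 13*b^2 + 35*b + 49)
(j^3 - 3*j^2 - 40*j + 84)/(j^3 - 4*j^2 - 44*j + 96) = (j - 7)/(j - 8)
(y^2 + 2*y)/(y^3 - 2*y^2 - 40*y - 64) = y/(y^2 - 4*y - 32)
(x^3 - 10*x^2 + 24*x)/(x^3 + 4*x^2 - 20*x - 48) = x*(x - 6)/(x^2 + 8*x + 12)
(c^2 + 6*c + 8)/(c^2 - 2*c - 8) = (c + 4)/(c - 4)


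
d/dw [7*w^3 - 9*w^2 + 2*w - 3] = 21*w^2 - 18*w + 2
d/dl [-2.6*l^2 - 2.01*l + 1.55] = -5.2*l - 2.01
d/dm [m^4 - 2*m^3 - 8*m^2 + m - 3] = 4*m^3 - 6*m^2 - 16*m + 1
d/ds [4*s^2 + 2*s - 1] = 8*s + 2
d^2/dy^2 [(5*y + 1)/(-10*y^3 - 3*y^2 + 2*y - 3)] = 2*(-1500*y^5 - 1050*y^4 - 385*y^3 + 933*y^2 + 243*y - 25)/(1000*y^9 + 900*y^8 - 330*y^7 + 567*y^6 + 606*y^5 - 243*y^4 + 154*y^3 + 117*y^2 - 54*y + 27)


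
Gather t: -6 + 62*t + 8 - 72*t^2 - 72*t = -72*t^2 - 10*t + 2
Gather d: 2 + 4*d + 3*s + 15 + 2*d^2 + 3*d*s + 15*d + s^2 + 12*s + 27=2*d^2 + d*(3*s + 19) + s^2 + 15*s + 44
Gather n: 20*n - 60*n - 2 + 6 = 4 - 40*n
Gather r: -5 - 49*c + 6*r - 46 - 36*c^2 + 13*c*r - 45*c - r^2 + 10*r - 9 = -36*c^2 - 94*c - r^2 + r*(13*c + 16) - 60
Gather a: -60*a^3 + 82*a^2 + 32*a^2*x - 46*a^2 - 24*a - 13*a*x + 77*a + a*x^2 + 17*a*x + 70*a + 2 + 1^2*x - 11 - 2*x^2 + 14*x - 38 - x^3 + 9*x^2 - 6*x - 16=-60*a^3 + a^2*(32*x + 36) + a*(x^2 + 4*x + 123) - x^3 + 7*x^2 + 9*x - 63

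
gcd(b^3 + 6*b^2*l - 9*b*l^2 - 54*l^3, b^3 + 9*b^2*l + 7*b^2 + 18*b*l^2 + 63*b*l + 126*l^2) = b^2 + 9*b*l + 18*l^2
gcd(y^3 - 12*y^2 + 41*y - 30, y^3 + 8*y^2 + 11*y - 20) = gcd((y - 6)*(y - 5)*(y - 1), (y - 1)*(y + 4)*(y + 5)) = y - 1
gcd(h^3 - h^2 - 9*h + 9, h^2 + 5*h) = 1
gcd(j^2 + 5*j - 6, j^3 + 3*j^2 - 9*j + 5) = j - 1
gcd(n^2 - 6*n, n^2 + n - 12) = 1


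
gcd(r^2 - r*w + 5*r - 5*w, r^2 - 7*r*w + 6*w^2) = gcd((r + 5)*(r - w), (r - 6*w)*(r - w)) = r - w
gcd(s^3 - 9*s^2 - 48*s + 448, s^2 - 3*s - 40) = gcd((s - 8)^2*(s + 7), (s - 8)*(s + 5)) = s - 8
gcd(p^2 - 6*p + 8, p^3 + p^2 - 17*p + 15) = 1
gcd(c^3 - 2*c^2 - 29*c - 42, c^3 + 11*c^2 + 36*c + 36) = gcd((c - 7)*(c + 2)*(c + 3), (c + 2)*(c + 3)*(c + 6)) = c^2 + 5*c + 6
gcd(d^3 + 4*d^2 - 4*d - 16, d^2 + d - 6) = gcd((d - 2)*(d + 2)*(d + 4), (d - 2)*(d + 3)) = d - 2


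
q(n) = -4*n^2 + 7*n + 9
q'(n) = 7 - 8*n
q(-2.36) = -29.80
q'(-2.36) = 25.88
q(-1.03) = -2.45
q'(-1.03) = 15.24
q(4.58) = -42.85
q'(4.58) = -29.64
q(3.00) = -6.00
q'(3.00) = -17.00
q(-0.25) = 7.00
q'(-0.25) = 9.00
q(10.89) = -389.14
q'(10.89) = -80.12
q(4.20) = -32.16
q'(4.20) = -26.60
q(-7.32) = -256.57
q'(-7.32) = 65.56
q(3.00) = -6.00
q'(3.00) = -17.00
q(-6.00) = -177.00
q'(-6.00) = 55.00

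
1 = 1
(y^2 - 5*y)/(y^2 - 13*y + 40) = y/(y - 8)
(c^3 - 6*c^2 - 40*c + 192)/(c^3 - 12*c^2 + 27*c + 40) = (c^2 + 2*c - 24)/(c^2 - 4*c - 5)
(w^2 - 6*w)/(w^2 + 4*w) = (w - 6)/(w + 4)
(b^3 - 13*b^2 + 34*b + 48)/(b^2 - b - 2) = (b^2 - 14*b + 48)/(b - 2)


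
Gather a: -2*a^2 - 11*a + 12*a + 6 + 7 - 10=-2*a^2 + a + 3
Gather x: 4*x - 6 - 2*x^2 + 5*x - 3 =-2*x^2 + 9*x - 9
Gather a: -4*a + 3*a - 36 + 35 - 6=-a - 7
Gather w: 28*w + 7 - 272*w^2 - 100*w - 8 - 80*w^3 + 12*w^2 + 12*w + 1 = -80*w^3 - 260*w^2 - 60*w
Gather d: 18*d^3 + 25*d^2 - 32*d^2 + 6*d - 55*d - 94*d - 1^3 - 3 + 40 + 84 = 18*d^3 - 7*d^2 - 143*d + 120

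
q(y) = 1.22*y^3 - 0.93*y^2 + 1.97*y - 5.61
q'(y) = 3.66*y^2 - 1.86*y + 1.97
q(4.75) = 113.51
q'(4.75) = 75.71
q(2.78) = 18.89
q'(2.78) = 25.09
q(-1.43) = -13.90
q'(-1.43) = 12.11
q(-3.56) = -79.45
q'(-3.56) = 54.98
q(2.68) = 16.47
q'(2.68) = 23.27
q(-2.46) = -34.25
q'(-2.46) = 28.69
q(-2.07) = -24.49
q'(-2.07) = 21.50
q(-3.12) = -57.86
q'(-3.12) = 43.40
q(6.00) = 236.25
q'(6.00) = 122.57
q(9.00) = 826.17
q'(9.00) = 281.69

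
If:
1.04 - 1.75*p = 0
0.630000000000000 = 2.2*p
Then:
No Solution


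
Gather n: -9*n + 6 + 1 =7 - 9*n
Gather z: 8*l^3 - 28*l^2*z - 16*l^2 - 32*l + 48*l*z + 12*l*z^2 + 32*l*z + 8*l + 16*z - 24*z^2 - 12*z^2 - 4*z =8*l^3 - 16*l^2 - 24*l + z^2*(12*l - 36) + z*(-28*l^2 + 80*l + 12)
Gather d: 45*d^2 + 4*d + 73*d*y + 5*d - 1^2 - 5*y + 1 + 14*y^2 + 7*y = 45*d^2 + d*(73*y + 9) + 14*y^2 + 2*y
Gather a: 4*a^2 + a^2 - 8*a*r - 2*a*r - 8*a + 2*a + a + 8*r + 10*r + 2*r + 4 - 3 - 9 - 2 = 5*a^2 + a*(-10*r - 5) + 20*r - 10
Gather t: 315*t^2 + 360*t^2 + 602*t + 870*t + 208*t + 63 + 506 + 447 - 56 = 675*t^2 + 1680*t + 960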